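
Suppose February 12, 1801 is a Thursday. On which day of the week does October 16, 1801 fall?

February 1801: 28 − 12 = 16 days remain (1801 is not a leap year, so February has 28 days).
Then March (31), April (30), May (31), June (30), July (31), August (31), September (30): 31 + 30 + 31 + 30 + 31 + 31 + 30 = 214 days.
October 1–16, 1801: 16 days.
Total: 16 + 214 + 16 = 246 days.
246 mod 7 = 1, so 1 day after Thursday is Friday.

Friday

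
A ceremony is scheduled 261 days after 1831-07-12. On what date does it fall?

1832-03-29

Count 261 days after July 12, 1831:
Day-of-year of July 12, 1831: 193.
Day-of-year of March 29, 1832: 89.
1831 has 365 days, so 365 − 193 = 172 days remain in 1831.
Total: 172 + 89 = 261 days.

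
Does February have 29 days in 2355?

No

2355 is not a leap year.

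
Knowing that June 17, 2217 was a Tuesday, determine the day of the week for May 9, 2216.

Count forward from the earlier date (May 9, 2216) to the later (June 17, 2217):
Day-of-year of May 9, 2216: 130.
Day-of-year of June 17, 2217: 168.
2216 has 366 days, so 366 − 130 = 236 days remain in 2216.
Total: 236 + 168 = 404 days.
404 mod 7 = 5, so 5 days before Tuesday is Thursday.

Thursday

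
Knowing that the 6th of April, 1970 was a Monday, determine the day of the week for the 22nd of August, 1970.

Saturday

April 1970: 30 − 6 = 24 days remain.
Then May (31), June (30), July (31): 31 + 30 + 31 = 92 days.
August 1–22, 1970: 22 days.
Total: 24 + 92 + 22 = 138 days.
138 mod 7 = 5, so 5 days after Monday is Saturday.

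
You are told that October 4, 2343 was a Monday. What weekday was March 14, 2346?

Thursday

Day-of-year of October 4, 2343: 277.
Day-of-year of March 14, 2346: 73.
2343 has 365 days, so 365 − 277 = 88 days remain in 2343.
Full years: 2344: 366; 2345: 365. Sum = 731.
Total: 88 + 731 + 73 = 892 days.
892 mod 7 = 3, so 3 days after Monday is Thursday.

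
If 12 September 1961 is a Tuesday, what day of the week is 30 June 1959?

Count forward from the earlier date (June 30, 1959) to the later (September 12, 1961):
June 30, 1959 → June 30, 1960: 366 days (1960 is a leap year).
June 30, 1960 → June 30, 1961: 365 days.
June 1961: 30 − 30 = 0 days remain.
Then July (31), August (31): 31 + 31 = 62 days.
September 1–12, 1961: 12 days.
Residual: 74 days.
Total: 805 days.
805 is a multiple of 7, so 30 June 1959 falls on the same weekday: Tuesday.

Tuesday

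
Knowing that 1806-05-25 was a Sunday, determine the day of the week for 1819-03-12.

From May 25, 1806 to May 25, 1818: 12 years, of which 3 contain a Feb 29 — 9×365 + 3×366 = 4383 days.
May 1818: 31 − 25 = 6 days remain.
Then 9 full months totalling 273 days.
March 1–12, 1819: 12 days.
Residual: 291 days.
Total: 4674 days.
4674 mod 7 = 5, so 5 days after Sunday is Friday.

Friday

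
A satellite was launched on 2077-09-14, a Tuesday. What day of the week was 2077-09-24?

Friday

Within September 2077: 24 − 14 = 10 days.
10 mod 7 = 3, so 3 days after Tuesday is Friday.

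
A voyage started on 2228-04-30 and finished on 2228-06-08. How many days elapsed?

April 2228: 30 − 30 = 0 days remain.
Then May (31): 31 days.
June 1–8, 2228: 8 days.
Total: 0 + 31 + 8 = 39 days.

39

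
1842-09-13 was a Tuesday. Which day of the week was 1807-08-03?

Monday

Count forward from the earlier date (August 3, 1807) to the later (September 13, 1842):
From August 3, 1807 to August 3, 1842: 35 years, of which 9 contain a Feb 29 — 26×365 + 9×366 = 12784 days.
August 1842: 31 − 3 = 28 days remain.
September 1–13, 1842: 13 days.
Residual: 41 days.
Total: 12825 days.
12825 mod 7 = 1, so 1 day before Tuesday is Monday.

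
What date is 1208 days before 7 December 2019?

16 August 2016

Count 1208 days before December 7, 2019:
Day-of-year of August 16, 2016: 229.
Day-of-year of December 7, 2019: 341.
2016 has 366 days, so 366 − 229 = 137 days remain in 2016.
Full years: 2017: 365; 2018: 365. Sum = 730.
Total: 137 + 730 + 341 = 1208 days.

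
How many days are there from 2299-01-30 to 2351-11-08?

19274

Day-of-year of January 30, 2299: 30.
Day-of-year of November 8, 2351: 312.
2299 has 365 days, so 365 − 30 = 335 days remain in 2299.
Full years 2300–2350: 39 common + 12 leap = 39×365 + 12×366 = 18627 days.
Total: 335 + 18627 + 312 = 19274 days.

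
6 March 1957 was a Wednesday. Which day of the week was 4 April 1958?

Friday

Day-of-year of March 6, 1957: 65.
Day-of-year of April 4, 1958: 94.
1957 has 365 days, so 365 − 65 = 300 days remain in 1957.
Total: 300 + 94 = 394 days.
394 mod 7 = 2, so 2 days after Wednesday is Friday.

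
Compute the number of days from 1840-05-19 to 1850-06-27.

3691

Day-of-year of May 19, 1840: 140.
Day-of-year of June 27, 1850: 178.
1840 has 366 days, so 366 − 140 = 226 days remain in 1840.
Full years 1841–1849: 7 common + 2 leap = 7×365 + 2×366 = 3287 days.
Total: 226 + 3287 + 178 = 3691 days.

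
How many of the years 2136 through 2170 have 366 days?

9

Years divisible by 4 in [2136, 2170]: 2136, 2140, 2144, 2148, 2152, 2156, 2160, 2164, 2168.
No century exceptions apply. Count: 9.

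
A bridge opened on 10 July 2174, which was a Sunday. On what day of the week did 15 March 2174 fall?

Count forward from the earlier date (March 15, 2174) to the later (July 10, 2174):
March 2174: 31 − 15 = 16 days remain.
Then April (30), May (31), June (30): 30 + 31 + 30 = 91 days.
July 1–10, 2174: 10 days.
Total: 16 + 91 + 10 = 117 days.
117 mod 7 = 5, so 5 days before Sunday is Tuesday.

Tuesday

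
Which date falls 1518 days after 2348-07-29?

2352-09-24

Count 1518 days after July 29, 2348:
Day-of-year of July 29, 2348: 211.
Day-of-year of September 24, 2352: 268.
2348 has 366 days, so 366 − 211 = 155 days remain in 2348.
Full years: 2349: 365; 2350: 365; 2351: 365. Sum = 1095.
Total: 155 + 1095 + 268 = 1518 days.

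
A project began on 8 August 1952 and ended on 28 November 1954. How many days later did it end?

August 8, 1952 → August 8, 1953: 365 days.
August 8, 1953 → August 8, 1954: 365 days.
August 1954: 31 − 8 = 23 days remain.
Then September (30), October (31): 30 + 31 = 61 days.
November 1–28, 1954: 28 days.
Residual: 112 days.
Total: 842 days.

842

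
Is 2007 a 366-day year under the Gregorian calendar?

No

2007 is not a leap year.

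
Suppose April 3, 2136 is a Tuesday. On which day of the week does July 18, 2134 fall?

Sunday

Count forward from the earlier date (July 18, 2134) to the later (April 3, 2136):
July 2134: 31 − 18 = 13 days remain.
Then 20 full months totalling 609 days.
April 1–3, 2136: 3 days.
Total: 13 + 609 + 3 = 625 days.
625 mod 7 = 2, so 2 days before Tuesday is Sunday.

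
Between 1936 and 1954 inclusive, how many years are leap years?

Years divisible by 4 in [1936, 1954]: 1936, 1940, 1944, 1948, 1952.
No century exceptions apply. Count: 5.

5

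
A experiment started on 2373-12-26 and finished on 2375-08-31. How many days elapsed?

613

December 26, 2373 → December 26, 2374: 365 days.
December 2374: 31 − 26 = 5 days remain.
Then January (31), February 2375 (28), March (31), April (30), May (31), June (30), July (31): 31 + 28 + 31 + 30 + 31 + 30 + 31 = 212 days.
August 1–31, 2375: 31 days.
Residual: 248 days.
Total: 613 days.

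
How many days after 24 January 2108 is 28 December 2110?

1069

January 24, 2108 → January 24, 2109: 366 days (2108 is a leap year).
January 24, 2109 → January 24, 2110: 365 days.
January 2110: 31 − 24 = 7 days remain.
Then 10 full months totalling 303 days.
December 1–28, 2110: 28 days.
Residual: 338 days.
Total: 1069 days.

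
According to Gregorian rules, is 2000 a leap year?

2000 is a leap year (divisible by 400).

Yes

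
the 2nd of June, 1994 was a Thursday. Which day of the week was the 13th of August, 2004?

Day-of-year of June 2, 1994: 153.
Day-of-year of August 13, 2004: 226.
1994 has 365 days, so 365 − 153 = 212 days remain in 1994.
Full years 1995–2003: 7 common + 2 leap = 7×365 + 2×366 = 3287 days.
Total: 212 + 3287 + 226 = 3725 days.
3725 mod 7 = 1, so 1 day after Thursday is Friday.

Friday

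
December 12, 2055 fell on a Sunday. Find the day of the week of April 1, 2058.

December 12, 2055 → December 12, 2056: 366 days (2056 is a leap year).
December 12, 2056 → December 12, 2057: 365 days.
December 2057: 31 − 12 = 19 days remain.
Then January (31), February 2058 (28), March (31): 31 + 28 + 31 = 90 days.
April 1, 2058: 1 day.
Residual: 110 days.
Total: 841 days.
841 mod 7 = 1, so 1 day after Sunday is Monday.

Monday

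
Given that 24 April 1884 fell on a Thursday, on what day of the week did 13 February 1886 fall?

Saturday

April 1884: 30 − 24 = 6 days remain.
Then 21 full months totalling 641 days.
February 1–13, 1886: 13 days (1886 is not a leap year).
Total: 6 + 641 + 13 = 660 days.
660 mod 7 = 2, so 2 days after Thursday is Saturday.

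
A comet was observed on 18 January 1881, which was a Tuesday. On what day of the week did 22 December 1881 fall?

January 1881: 31 − 18 = 13 days remain.
Then 10 full months totalling 303 days.
December 1–22, 1881: 22 days.
Total: 13 + 303 + 22 = 338 days.
338 mod 7 = 2, so 2 days after Tuesday is Thursday.

Thursday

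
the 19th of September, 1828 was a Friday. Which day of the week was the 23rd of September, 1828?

Within September 1828: 23 − 19 = 4 days.
4 mod 7 = 4, so 4 days after Friday is Tuesday.

Tuesday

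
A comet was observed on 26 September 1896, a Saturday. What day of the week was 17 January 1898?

Day-of-year of September 26, 1896: 270.
Day-of-year of January 17, 1898: 17.
1896 has 366 days, so 366 − 270 = 96 days remain in 1896.
Full years: 1897: 365. Sum = 365.
Total: 96 + 365 + 17 = 478 days.
478 mod 7 = 2, so 2 days after Saturday is Monday.

Monday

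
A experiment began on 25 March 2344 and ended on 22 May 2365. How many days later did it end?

7728

Day-of-year of March 25, 2344: 85.
Day-of-year of May 22, 2365: 142.
2344 has 366 days, so 366 − 85 = 281 days remain in 2344.
Full years 2345–2364: 15 common + 5 leap = 15×365 + 5×366 = 7305 days.
Total: 281 + 7305 + 142 = 7728 days.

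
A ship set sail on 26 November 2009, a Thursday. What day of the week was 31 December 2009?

November 2009: 30 − 26 = 4 days remain.
December 1–31, 2009: 31 days.
Total: 4 + 31 = 35 days.
35 is a multiple of 7, so 31 December 2009 falls on the same weekday: Thursday.

Thursday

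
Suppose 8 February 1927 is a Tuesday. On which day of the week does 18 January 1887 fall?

Tuesday

Count forward from the earlier date (January 18, 1887) to the later (February 8, 1927):
From January 18, 1887 to January 18, 1927: 40 years, of which 9 contain a Feb 29 — 31×365 + 9×366 = 14609 days.
(1900 is not a leap year (divisible by 100 but not 400).)
January 1927: 31 − 18 = 13 days remain.
February 1–8, 1927: 8 days (1927 is not a leap year).
Residual: 21 days.
Total: 14630 days.
14630 is a multiple of 7, so 18 January 1887 falls on the same weekday: Tuesday.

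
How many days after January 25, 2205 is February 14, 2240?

12803

Day-of-year of January 25, 2205: 25.
Day-of-year of February 14, 2240: 45.
2205 has 365 days, so 365 − 25 = 340 days remain in 2205.
Full years 2206–2239: 26 common + 8 leap = 26×365 + 8×366 = 12418 days.
Total: 340 + 12418 + 45 = 12803 days.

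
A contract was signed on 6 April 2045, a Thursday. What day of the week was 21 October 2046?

April 6, 2045 → April 6, 2046: 365 days.
April 2046: 30 − 6 = 24 days remain.
Then May (31), June (30), July (31), August (31), September (30): 31 + 30 + 31 + 31 + 30 = 153 days.
October 1–21, 2046: 21 days.
Residual: 198 days.
Total: 563 days.
563 mod 7 = 3, so 3 days after Thursday is Sunday.

Sunday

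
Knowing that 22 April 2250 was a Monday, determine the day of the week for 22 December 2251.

Monday

April 22, 2250 → April 22, 2251: 365 days.
April 2251: 30 − 22 = 8 days remain.
Then May (31), June (30), July (31), August (31), September (30), October (31), November (30): 31 + 30 + 31 + 31 + 30 + 31 + 30 = 214 days.
December 1–22, 2251: 22 days.
Residual: 244 days.
Total: 609 days.
609 is a multiple of 7, so 22 December 2251 falls on the same weekday: Monday.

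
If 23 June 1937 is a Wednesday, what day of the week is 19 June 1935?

Wednesday

Count forward from the earlier date (June 19, 1935) to the later (June 23, 1937):
June 19, 1935 → June 19, 1936: 366 days (1936 is a leap year).
June 19, 1936 → June 19, 1937: 365 days.
Within June 1937: 23 − 19 = 4 days.
Total: 735 days.
735 is a multiple of 7, so 19 June 1935 falls on the same weekday: Wednesday.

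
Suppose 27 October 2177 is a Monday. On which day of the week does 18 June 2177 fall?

Wednesday

Count forward from the earlier date (June 18, 2177) to the later (October 27, 2177):
June 2177: 30 − 18 = 12 days remain.
Then July (31), August (31), September (30): 31 + 31 + 30 = 92 days.
October 1–27, 2177: 27 days.
Total: 12 + 92 + 27 = 131 days.
131 mod 7 = 5, so 5 days before Monday is Wednesday.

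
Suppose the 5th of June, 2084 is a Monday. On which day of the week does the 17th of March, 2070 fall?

Count forward from the earlier date (March 17, 2070) to the later (June 5, 2084):
From March 17, 2070 to March 17, 2084: 14 years, of which 4 contain a Feb 29 — 10×365 + 4×366 = 5114 days.
March 2084: 31 − 17 = 14 days remain.
Then April (30), May (31): 30 + 31 = 61 days.
June 1–5, 2084: 5 days.
Residual: 80 days.
Total: 5194 days.
5194 is a multiple of 7, so the 17th of March, 2070 falls on the same weekday: Monday.

Monday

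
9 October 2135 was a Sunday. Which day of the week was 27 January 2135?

Thursday

Count forward from the earlier date (January 27, 2135) to the later (October 9, 2135):
January 2135: 31 − 27 = 4 days remain.
Then February 2135 (28), March (31), April (30), May (31), June (30), July (31), August (31), September (30): 28 + 31 + 30 + 31 + 30 + 31 + 31 + 30 = 242 days.
October 1–9, 2135: 9 days.
Total: 4 + 242 + 9 = 255 days.
255 mod 7 = 3, so 3 days before Sunday is Thursday.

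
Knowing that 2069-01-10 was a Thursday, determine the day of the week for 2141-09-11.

From January 10, 2069 to January 10, 2141: 72 years, of which 17 contain a Feb 29 — 55×365 + 17×366 = 26297 days.
(2100 is not a leap year (divisible by 100 but not 400).)
January 2141: 31 − 10 = 21 days remain.
Then February 2141 (28), March (31), April (30), May (31), June (30), July (31), August (31): 28 + 31 + 30 + 31 + 30 + 31 + 31 = 212 days.
September 1–11, 2141: 11 days.
Residual: 244 days.
Total: 26541 days.
26541 mod 7 = 4, so 4 days after Thursday is Monday.

Monday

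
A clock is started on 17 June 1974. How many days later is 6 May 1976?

689

June 1974: 30 − 17 = 13 days remain.
Then 22 full months totalling 670 days.
May 1–6, 1976: 6 days.
Total: 13 + 670 + 6 = 689 days.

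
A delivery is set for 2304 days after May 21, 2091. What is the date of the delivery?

September 10, 2097

Count 2304 days after May 21, 2091:
May 21, 2091 → May 21, 2092: 366 days (2092 is a leap year).
May 21, 2092 → May 21, 2093: 365 days.
May 21, 2093 → May 21, 2094: 365 days.
May 21, 2094 → May 21, 2095: 365 days.
May 21, 2095 → May 21, 2096: 366 days (2096 is a leap year).
May 21, 2096 → May 21, 2097: 365 days.
May 2097: 31 − 21 = 10 days remain.
Then June (30), July (31), August (31): 30 + 31 + 31 = 92 days.
September 1–10, 2097: 10 days.
Residual: 112 days.
Total: 2304 days.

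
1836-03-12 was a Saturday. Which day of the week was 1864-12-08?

Thursday

From March 12, 1836 to March 12, 1864: 28 years, of which 7 contain a Feb 29 — 21×365 + 7×366 = 10227 days.
March 1864: 31 − 12 = 19 days remain.
Then April (30), May (31), June (30), July (31), August (31), September (30), October (31), November (30): 30 + 31 + 30 + 31 + 31 + 30 + 31 + 30 = 244 days.
December 1–8, 1864: 8 days.
Residual: 271 days.
Total: 10498 days.
10498 mod 7 = 5, so 5 days after Saturday is Thursday.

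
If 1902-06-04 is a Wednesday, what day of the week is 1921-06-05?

Sunday

From June 4, 1902 to June 4, 1921: 19 years, of which 5 contain a Feb 29 — 14×365 + 5×366 = 6940 days.
Within June 1921: 5 − 4 = 1 day.
Total: 6941 days.
6941 mod 7 = 4, so 4 days after Wednesday is Sunday.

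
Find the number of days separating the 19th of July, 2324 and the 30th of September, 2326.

803

July 2324: 31 − 19 = 12 days remain.
Then 25 full months totalling 761 days.
September 1–30, 2326: 30 days.
Total: 12 + 761 + 30 = 803 days.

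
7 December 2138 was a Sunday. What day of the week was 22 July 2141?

Saturday

December 7, 2138 → December 7, 2139: 365 days.
December 7, 2139 → December 7, 2140: 366 days (2140 is a leap year).
December 2140: 31 − 7 = 24 days remain.
Then January (31), February 2141 (28), March (31), April (30), May (31), June (30): 31 + 28 + 31 + 30 + 31 + 30 = 181 days.
July 1–22, 2141: 22 days.
Residual: 227 days.
Total: 958 days.
958 mod 7 = 6, so 6 days after Sunday is Saturday.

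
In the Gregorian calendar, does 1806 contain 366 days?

1806 is not a leap year.

No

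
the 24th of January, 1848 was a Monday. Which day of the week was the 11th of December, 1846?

Friday

Count forward from the earlier date (December 11, 1846) to the later (January 24, 1848):
December 1846: 31 − 11 = 20 days remain.
Then 12 full months totalling 365 days.
January 1–24, 1848: 24 days.
Total: 20 + 365 + 24 = 409 days.
409 mod 7 = 3, so 3 days before Monday is Friday.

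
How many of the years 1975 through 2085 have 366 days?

Years divisible by 4: 1976, 1980, …, 2084 — 28 in all.
2000 is divisible by 400, so still leap.
No century exceptions apply. Count: 28.

28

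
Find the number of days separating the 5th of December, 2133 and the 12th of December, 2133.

7

Within December 2133: 12 − 5 = 7 days.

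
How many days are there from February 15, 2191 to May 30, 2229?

Day-of-year of February 15, 2191: 46.
Day-of-year of May 30, 2229: 150.
2191 has 365 days, so 365 − 46 = 319 days remain in 2191.
Full years 2192–2228: 28 common + 9 leap = 28×365 + 9×366 = 13514 days.
Total: 319 + 13514 + 150 = 13983 days.

13983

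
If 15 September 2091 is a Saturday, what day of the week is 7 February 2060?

Count forward from the earlier date (February 7, 2060) to the later (September 15, 2091):
From February 7, 2060 to February 7, 2091: 31 years, of which 8 contain a Feb 29 — 23×365 + 8×366 = 11323 days.
February 2091: 28 − 7 = 21 days remain (2091 is not a leap year, so February has 28 days).
Then March (31), April (30), May (31), June (30), July (31), August (31): 31 + 30 + 31 + 30 + 31 + 31 = 184 days.
September 1–15, 2091: 15 days.
Residual: 220 days.
Total: 11543 days.
11543 is a multiple of 7, so 7 February 2060 falls on the same weekday: Saturday.

Saturday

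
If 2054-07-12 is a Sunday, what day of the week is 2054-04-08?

Wednesday

Count forward from the earlier date (April 8, 2054) to the later (July 12, 2054):
April 2054: 30 − 8 = 22 days remain.
Then May (31), June (30): 31 + 30 = 61 days.
July 1–12, 2054: 12 days.
Total: 22 + 61 + 12 = 95 days.
95 mod 7 = 4, so 4 days before Sunday is Wednesday.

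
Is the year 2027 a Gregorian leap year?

2027 is not a leap year.

No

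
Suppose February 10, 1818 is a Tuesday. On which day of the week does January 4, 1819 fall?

February 1818: 28 − 10 = 18 days remain (1818 is not a leap year, so February has 28 days).
Then 10 full months totalling 306 days.
January 1–4, 1819: 4 days.
Total: 18 + 306 + 4 = 328 days.
328 mod 7 = 6, so 6 days after Tuesday is Monday.

Monday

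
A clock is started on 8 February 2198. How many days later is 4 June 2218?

7420

Day-of-year of February 8, 2198: 39.
Day-of-year of June 4, 2218: 155.
2198 has 365 days, so 365 − 39 = 326 days remain in 2198.
Full years 2199–2217: 15 common + 4 leap = 15×365 + 4×366 = 6939 days.
Total: 326 + 6939 + 155 = 7420 days.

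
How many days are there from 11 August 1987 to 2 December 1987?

113

August 1987: 31 − 11 = 20 days remain.
Then September (30), October (31), November (30): 30 + 31 + 30 = 91 days.
December 1–2, 1987: 2 days.
Total: 20 + 91 + 2 = 113 days.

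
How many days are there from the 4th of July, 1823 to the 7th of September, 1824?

431

July 1823: 31 − 4 = 27 days remain.
Then 13 full months totalling 397 days.
September 1–7, 1824: 7 days.
Total: 27 + 397 + 7 = 431 days.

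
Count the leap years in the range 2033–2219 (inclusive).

44

Years divisible by 4: 2036, 2040, …, 2216 — 46 in all.
Of these, 2100, 2200 are divisible by 100 but not 400, so not leap.
Leap years: 46 − 2 = 44.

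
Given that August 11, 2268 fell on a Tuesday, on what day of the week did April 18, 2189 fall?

Saturday

Count forward from the earlier date (April 18, 2189) to the later (August 11, 2268):
Day-of-year of April 18, 2189: 108.
Day-of-year of August 11, 2268: 224.
2189 has 365 days, so 365 − 108 = 257 days remain in 2189.
Full years 2190–2267: 60 common + 18 leap = 60×365 + 18×366 = 28488 days.
Total: 257 + 28488 + 224 = 28969 days.
28969 mod 7 = 3, so 3 days before Tuesday is Saturday.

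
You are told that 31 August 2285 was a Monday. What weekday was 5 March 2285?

Thursday

Count forward from the earlier date (March 5, 2285) to the later (August 31, 2285):
March 2285: 31 − 5 = 26 days remain.
Then April (30), May (31), June (30), July (31): 30 + 31 + 30 + 31 = 122 days.
August 1–31, 2285: 31 days.
Total: 26 + 122 + 31 = 179 days.
179 mod 7 = 4, so 4 days before Monday is Thursday.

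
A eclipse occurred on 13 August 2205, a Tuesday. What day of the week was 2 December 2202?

Count forward from the earlier date (December 2, 2202) to the later (August 13, 2205):
December 2, 2202 → December 2, 2203: 365 days.
December 2, 2203 → December 2, 2204: 366 days (2204 is a leap year).
December 2204: 31 − 2 = 29 days remain.
Then January (31), February 2205 (28), March (31), April (30), May (31), June (30), July (31): 31 + 28 + 31 + 30 + 31 + 30 + 31 = 212 days.
August 1–13, 2205: 13 days.
Residual: 254 days.
Total: 985 days.
985 mod 7 = 5, so 5 days before Tuesday is Thursday.

Thursday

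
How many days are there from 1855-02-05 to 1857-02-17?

743

February 1855: 28 − 5 = 23 days remain (1855 is not a leap year, so February has 28 days).
Then 23 full months totalling 703 days.
February 1–17, 1857: 17 days (1857 is not a leap year).
Total: 23 + 703 + 17 = 743 days.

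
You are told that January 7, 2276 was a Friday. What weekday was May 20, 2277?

January 7, 2276 → January 7, 2277: 366 days (2276 is a leap year).
January 2277: 31 − 7 = 24 days remain.
Then February 2277 (28), March (31), April (30): 28 + 31 + 30 = 89 days.
May 1–20, 2277: 20 days.
Residual: 133 days.
Total: 499 days.
499 mod 7 = 2, so 2 days after Friday is Sunday.

Sunday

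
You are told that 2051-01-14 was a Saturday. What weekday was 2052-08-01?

Thursday

Day-of-year of January 14, 2051: 14.
Day-of-year of August 1, 2052: 214.
2051 has 365 days, so 365 − 14 = 351 days remain in 2051.
Total: 351 + 214 = 565 days.
565 mod 7 = 5, so 5 days after Saturday is Thursday.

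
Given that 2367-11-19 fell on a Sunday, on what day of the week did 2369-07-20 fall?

Day-of-year of November 19, 2367: 323.
Day-of-year of July 20, 2369: 201.
2367 has 365 days, so 365 − 323 = 42 days remain in 2367.
Full years: 2368: 366. Sum = 366.
Total: 42 + 366 + 201 = 609 days.
609 is a multiple of 7, so 2369-07-20 falls on the same weekday: Sunday.

Sunday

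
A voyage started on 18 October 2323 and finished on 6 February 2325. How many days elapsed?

477

October 18, 2323 → October 18, 2324: 366 days (2324 is a leap year).
October 2324: 31 − 18 = 13 days remain.
Then November (30), December (31), January (31): 30 + 31 + 31 = 92 days.
February 1–6, 2325: 6 days (2325 is not a leap year).
Residual: 111 days.
Total: 477 days.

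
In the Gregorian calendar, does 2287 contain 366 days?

No

2287 is not a leap year.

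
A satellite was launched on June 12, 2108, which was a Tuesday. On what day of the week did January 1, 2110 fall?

Day-of-year of June 12, 2108: 164.
Day-of-year of January 1, 2110: 1.
2108 has 366 days, so 366 − 164 = 202 days remain in 2108.
Full years: 2109: 365. Sum = 365.
Total: 202 + 365 + 1 = 568 days.
568 mod 7 = 1, so 1 day after Tuesday is Wednesday.

Wednesday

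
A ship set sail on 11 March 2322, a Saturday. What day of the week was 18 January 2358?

Saturday

Day-of-year of March 11, 2322: 70.
Day-of-year of January 18, 2358: 18.
2322 has 365 days, so 365 − 70 = 295 days remain in 2322.
Full years 2323–2357: 26 common + 9 leap = 26×365 + 9×366 = 12784 days.
Total: 295 + 12784 + 18 = 13097 days.
13097 is a multiple of 7, so 18 January 2358 falls on the same weekday: Saturday.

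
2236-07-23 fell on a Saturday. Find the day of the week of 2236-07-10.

Count forward from the earlier date (July 10, 2236) to the later (July 23, 2236):
Within July 2236: 23 − 10 = 13 days.
13 mod 7 = 6, so 6 days before Saturday is Sunday.

Sunday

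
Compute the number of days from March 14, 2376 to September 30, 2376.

March 2376: 31 − 14 = 17 days remain.
Then April (30), May (31), June (30), July (31), August (31): 30 + 31 + 30 + 31 + 31 = 153 days.
September 1–30, 2376: 30 days.
Total: 17 + 153 + 30 = 200 days.

200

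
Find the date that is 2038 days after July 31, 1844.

February 28, 1850

Count 2038 days after July 31, 1844:
July 31, 1844 → July 31, 1845: 365 days.
July 31, 1845 → July 31, 1846: 365 days.
July 31, 1846 → July 31, 1847: 365 days.
July 31, 1847 → July 31, 1848: 366 days (1848 is a leap year).
July 31, 1848 → July 31, 1849: 365 days.
July 1849: 31 − 31 = 0 days remain.
Then August (31), September (30), October (31), November (30), December (31), January (31): 31 + 30 + 31 + 30 + 31 + 31 = 184 days.
February 1–28, 1850: 28 days (1850 is not a leap year).
Residual: 212 days.
Total: 2038 days.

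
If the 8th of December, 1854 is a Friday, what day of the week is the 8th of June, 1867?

From December 8, 1854 to December 8, 1866: 12 years, of which 3 contain a Feb 29 — 9×365 + 3×366 = 4383 days.
December 1866: 31 − 8 = 23 days remain.
Then January (31), February 1867 (28), March (31), April (30), May (31): 31 + 28 + 31 + 30 + 31 = 151 days.
June 1–8, 1867: 8 days.
Residual: 182 days.
Total: 4565 days.
4565 mod 7 = 1, so 1 day after Friday is Saturday.

Saturday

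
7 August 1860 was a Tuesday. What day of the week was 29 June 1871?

Thursday

Day-of-year of August 7, 1860: 220.
Day-of-year of June 29, 1871: 180.
1860 has 366 days, so 366 − 220 = 146 days remain in 1860.
Full years 1861–1870: 8 common + 2 leap = 8×365 + 2×366 = 3652 days.
Total: 146 + 3652 + 180 = 3978 days.
3978 mod 7 = 2, so 2 days after Tuesday is Thursday.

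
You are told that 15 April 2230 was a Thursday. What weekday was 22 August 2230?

April 2230: 30 − 15 = 15 days remain.
Then May (31), June (30), July (31): 31 + 30 + 31 = 92 days.
August 1–22, 2230: 22 days.
Total: 15 + 92 + 22 = 129 days.
129 mod 7 = 3, so 3 days after Thursday is Sunday.

Sunday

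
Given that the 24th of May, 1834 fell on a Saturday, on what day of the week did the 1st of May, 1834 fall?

Thursday

Count forward from the earlier date (May 1, 1834) to the later (May 24, 1834):
Within May 1834: 24 − 1 = 23 days.
23 mod 7 = 2, so 2 days before Saturday is Thursday.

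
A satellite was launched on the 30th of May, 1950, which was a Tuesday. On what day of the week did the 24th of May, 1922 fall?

Count forward from the earlier date (May 24, 1922) to the later (May 30, 1950):
Day-of-year of May 24, 1922: 144.
Day-of-year of May 30, 1950: 150.
1922 has 365 days, so 365 − 144 = 221 days remain in 1922.
Full years 1923–1949: 20 common + 7 leap = 20×365 + 7×366 = 9862 days.
Total: 221 + 9862 + 150 = 10233 days.
10233 mod 7 = 6, so 6 days before Tuesday is Wednesday.

Wednesday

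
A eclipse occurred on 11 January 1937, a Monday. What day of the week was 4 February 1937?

January 1937: 31 − 11 = 20 days remain.
February 1–4, 1937: 4 days (1937 is not a leap year).
Total: 20 + 4 = 24 days.
24 mod 7 = 3, so 3 days after Monday is Thursday.

Thursday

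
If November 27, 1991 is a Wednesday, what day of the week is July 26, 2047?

From November 27, 1991 to November 27, 2046: 55 years, of which 14 contain a Feb 29 — 41×365 + 14×366 = 20089 days.
(2000 is a leap year (divisible by 400).)
November 2046: 30 − 27 = 3 days remain.
Then December (31), January (31), February 2047 (28), March (31), April (30), May (31), June (30): 31 + 31 + 28 + 31 + 30 + 31 + 30 = 212 days.
July 1–26, 2047: 26 days.
Residual: 241 days.
Total: 20330 days.
20330 mod 7 = 2, so 2 days after Wednesday is Friday.

Friday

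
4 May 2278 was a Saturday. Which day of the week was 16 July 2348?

Friday

From May 4, 2278 to May 4, 2348: 70 years, of which 17 contain a Feb 29 — 53×365 + 17×366 = 25567 days.
(2300 is not a leap year (divisible by 100 but not 400).)
May 2348: 31 − 4 = 27 days remain.
Then June (30): 30 days.
July 1–16, 2348: 16 days.
Residual: 73 days.
Total: 25640 days.
25640 mod 7 = 6, so 6 days after Saturday is Friday.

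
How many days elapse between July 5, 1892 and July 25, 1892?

20

Within July 1892: 25 − 5 = 20 days.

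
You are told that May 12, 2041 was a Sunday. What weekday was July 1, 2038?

Count forward from the earlier date (July 1, 2038) to the later (May 12, 2041):
July 1, 2038 → July 1, 2039: 365 days.
July 1, 2039 → July 1, 2040: 366 days (2040 is a leap year).
July 2040: 31 − 1 = 30 days remain.
Then 9 full months totalling 273 days.
May 1–12, 2041: 12 days.
Residual: 315 days.
Total: 1046 days.
1046 mod 7 = 3, so 3 days before Sunday is Thursday.

Thursday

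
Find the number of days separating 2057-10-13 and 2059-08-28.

684

October 13, 2057 → October 13, 2058: 365 days.
October 2058: 31 − 13 = 18 days remain.
Then 9 full months totalling 273 days.
August 1–28, 2059: 28 days.
Residual: 319 days.
Total: 684 days.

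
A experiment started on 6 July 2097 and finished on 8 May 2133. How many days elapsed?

13089

Day-of-year of July 6, 2097: 187.
Day-of-year of May 8, 2133: 128.
2097 has 365 days, so 365 − 187 = 178 days remain in 2097.
Full years 2098–2132: 27 common + 8 leap = 27×365 + 8×366 = 12783 days.
Total: 178 + 12783 + 128 = 13089 days.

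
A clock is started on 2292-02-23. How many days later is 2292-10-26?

February 2292: 29 − 23 = 6 days remain (2292 is a leap year, so February has 29 days).
Then March (31), April (30), May (31), June (30), July (31), August (31), September (30): 31 + 30 + 31 + 30 + 31 + 31 + 30 = 214 days.
October 1–26, 2292: 26 days.
Total: 6 + 214 + 26 = 246 days.

246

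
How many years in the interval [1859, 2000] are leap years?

35

Years divisible by 4: 1860, 1864, …, 2000 — 36 in all.
Of these, 1900 is divisible by 100 but not 400, so not leap.
2000 is divisible by 400, so still leap.
Leap years: 36 − 1 = 35.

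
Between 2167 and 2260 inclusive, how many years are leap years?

23

Years divisible by 4: 2168, 2172, …, 2260 — 24 in all.
Of these, 2200 is divisible by 100 but not 400, so not leap.
Leap years: 24 − 1 = 23.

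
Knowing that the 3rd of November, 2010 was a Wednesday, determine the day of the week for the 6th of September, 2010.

Monday

Count forward from the earlier date (September 6, 2010) to the later (November 3, 2010):
September 2010: 30 − 6 = 24 days remain.
Then October (31): 31 days.
November 1–3, 2010: 3 days.
Total: 24 + 31 + 3 = 58 days.
58 mod 7 = 2, so 2 days before Wednesday is Monday.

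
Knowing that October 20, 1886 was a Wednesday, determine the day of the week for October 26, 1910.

Day-of-year of October 20, 1886: 293.
Day-of-year of October 26, 1910: 299.
1886 has 365 days, so 365 − 293 = 72 days remain in 1886.
Full years 1887–1909: 18 common + 5 leap = 18×365 + 5×366 = 8400 days.
Total: 72 + 8400 + 299 = 8771 days.
8771 is a multiple of 7, so October 26, 1910 falls on the same weekday: Wednesday.

Wednesday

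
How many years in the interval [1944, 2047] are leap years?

Years divisible by 4: 1944, 1948, …, 2044 — 26 in all.
2000 is divisible by 400, so still leap.
No century exceptions apply. Count: 26.

26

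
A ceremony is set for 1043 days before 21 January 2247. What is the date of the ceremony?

14 March 2244

Count 1043 days before January 21, 2247:
Day-of-year of March 14, 2244: 74.
Day-of-year of January 21, 2247: 21.
2244 has 366 days, so 366 − 74 = 292 days remain in 2244.
Full years: 2245: 365; 2246: 365. Sum = 730.
Total: 292 + 730 + 21 = 1043 days.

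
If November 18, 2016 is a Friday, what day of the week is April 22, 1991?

Count forward from the earlier date (April 22, 1991) to the later (November 18, 2016):
Day-of-year of April 22, 1991: 112.
Day-of-year of November 18, 2016: 323.
1991 has 365 days, so 365 − 112 = 253 days remain in 1991.
Full years 1992–2015: 18 common + 6 leap = 18×365 + 6×366 = 8766 days.
Total: 253 + 8766 + 323 = 9342 days.
9342 mod 7 = 4, so 4 days before Friday is Monday.

Monday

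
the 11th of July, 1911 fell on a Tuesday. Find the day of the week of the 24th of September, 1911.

July 1911: 31 − 11 = 20 days remain.
Then August (31): 31 days.
September 1–24, 1911: 24 days.
Total: 20 + 31 + 24 = 75 days.
75 mod 7 = 5, so 5 days after Tuesday is Sunday.

Sunday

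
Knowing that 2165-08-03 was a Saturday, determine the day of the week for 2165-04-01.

Count forward from the earlier date (April 1, 2165) to the later (August 3, 2165):
April 2165: 30 − 1 = 29 days remain.
Then May (31), June (30), July (31): 31 + 30 + 31 = 92 days.
August 1–3, 2165: 3 days.
Total: 29 + 92 + 3 = 124 days.
124 mod 7 = 5, so 5 days before Saturday is Monday.

Monday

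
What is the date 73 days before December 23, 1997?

October 11, 1997

Count 73 days before December 23, 1997:
October 1997: 31 − 11 = 20 days remain.
Then November (30): 30 days.
December 1–23, 1997: 23 days.
Total: 20 + 30 + 23 = 73 days.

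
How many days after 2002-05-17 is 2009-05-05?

2545

May 17, 2002 → May 17, 2003: 365 days.
May 17, 2003 → May 17, 2004: 366 days (2004 is a leap year).
May 17, 2004 → May 17, 2005: 365 days.
May 17, 2005 → May 17, 2006: 365 days.
May 17, 2006 → May 17, 2007: 365 days.
May 17, 2007 → May 17, 2008: 366 days (2008 is a leap year).
May 2008: 31 − 17 = 14 days remain.
Then 11 full months totalling 334 days.
May 1–5, 2009: 5 days.
Residual: 353 days.
Total: 2545 days.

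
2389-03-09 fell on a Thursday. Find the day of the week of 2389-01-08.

Sunday

Count forward from the earlier date (January 8, 2389) to the later (March 9, 2389):
January 2389: 31 − 8 = 23 days remain.
Then February 2389 (28): 28 days.
March 1–9, 2389: 9 days.
Total: 23 + 28 + 9 = 60 days.
60 mod 7 = 4, so 4 days before Thursday is Sunday.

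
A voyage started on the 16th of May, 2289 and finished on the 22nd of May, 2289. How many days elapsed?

6

Within May 2289: 22 − 16 = 6 days.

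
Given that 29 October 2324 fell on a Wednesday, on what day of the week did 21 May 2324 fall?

Count forward from the earlier date (May 21, 2324) to the later (October 29, 2324):
May 2324: 31 − 21 = 10 days remain.
Then June (30), July (31), August (31), September (30): 30 + 31 + 31 + 30 = 122 days.
October 1–29, 2324: 29 days.
Total: 10 + 122 + 29 = 161 days.
161 is a multiple of 7, so 21 May 2324 falls on the same weekday: Wednesday.

Wednesday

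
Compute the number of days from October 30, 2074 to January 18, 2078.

1176

October 30, 2074 → October 30, 2075: 365 days.
October 30, 2075 → October 30, 2076: 366 days (2076 is a leap year).
October 30, 2076 → October 30, 2077: 365 days.
October 2077: 31 − 30 = 1 day remains.
Then November (30), December (31): 30 + 31 = 61 days.
January 1–18, 2078: 18 days.
Residual: 80 days.
Total: 1176 days.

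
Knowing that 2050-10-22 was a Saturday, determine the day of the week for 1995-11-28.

Tuesday

Count forward from the earlier date (November 28, 1995) to the later (October 22, 2050):
From November 28, 1995 to November 28, 2049: 54 years, of which 14 contain a Feb 29 — 40×365 + 14×366 = 19724 days.
(2000 is a leap year (divisible by 400).)
November 2049: 30 − 28 = 2 days remain.
Then 10 full months totalling 304 days.
October 1–22, 2050: 22 days.
Residual: 328 days.
Total: 20052 days.
20052 mod 7 = 4, so 4 days before Saturday is Tuesday.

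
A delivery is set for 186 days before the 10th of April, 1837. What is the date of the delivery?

the 6th of October, 1836

Count 186 days before April 10, 1837:
Day-of-year of October 6, 1836: 280.
Day-of-year of April 10, 1837: 100.
1836 has 366 days, so 366 − 280 = 86 days remain in 1836.
Total: 86 + 100 = 186 days.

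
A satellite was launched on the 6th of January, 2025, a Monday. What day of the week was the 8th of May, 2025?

Thursday

January 2025: 31 − 6 = 25 days remain.
Then February 2025 (28), March (31), April (30): 28 + 31 + 30 = 89 days.
May 1–8, 2025: 8 days.
Total: 25 + 89 + 8 = 122 days.
122 mod 7 = 3, so 3 days after Monday is Thursday.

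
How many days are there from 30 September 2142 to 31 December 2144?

823

Day-of-year of September 30, 2142: 273.
Day-of-year of December 31, 2144: 366.
2142 has 365 days, so 365 − 273 = 92 days remain in 2142.
Full years: 2143: 365. Sum = 365.
Total: 92 + 365 + 366 = 823 days.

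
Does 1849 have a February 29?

No

1849 is not a leap year.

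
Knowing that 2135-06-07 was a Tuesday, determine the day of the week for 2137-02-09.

Saturday

Day-of-year of June 7, 2135: 158.
Day-of-year of February 9, 2137: 40.
2135 has 365 days, so 365 − 158 = 207 days remain in 2135.
Full years: 2136: 366. Sum = 366.
Total: 207 + 366 + 40 = 613 days.
613 mod 7 = 4, so 4 days after Tuesday is Saturday.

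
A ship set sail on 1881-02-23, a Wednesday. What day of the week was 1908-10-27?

From February 23, 1881 to February 23, 1908: 27 years, of which 5 contain a Feb 29 — 22×365 + 5×366 = 9860 days.
(1900 is not a leap year (divisible by 100 but not 400).)
February 1908: 29 − 23 = 6 days remain (1908 is a leap year, so February has 29 days).
Then March (31), April (30), May (31), June (30), July (31), August (31), September (30): 31 + 30 + 31 + 30 + 31 + 31 + 30 = 214 days.
October 1–27, 1908: 27 days.
Residual: 247 days.
Total: 10107 days.
10107 mod 7 = 6, so 6 days after Wednesday is Tuesday.

Tuesday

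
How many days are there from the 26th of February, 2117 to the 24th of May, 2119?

817

February 2117: 28 − 26 = 2 days remain (2117 is not a leap year, so February has 28 days).
Then 26 full months totalling 791 days.
May 1–24, 2119: 24 days.
Total: 2 + 791 + 24 = 817 days.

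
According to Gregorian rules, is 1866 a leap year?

1866 is not a leap year.

No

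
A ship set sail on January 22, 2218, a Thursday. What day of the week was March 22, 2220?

Wednesday

January 2218: 31 − 22 = 9 days remain.
Then 25 full months totalling 759 days.
March 1–22, 2220: 22 days.
Total: 9 + 759 + 22 = 790 days.
790 mod 7 = 6, so 6 days after Thursday is Wednesday.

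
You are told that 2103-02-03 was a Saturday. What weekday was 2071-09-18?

Count forward from the earlier date (September 18, 2071) to the later (February 3, 2103):
From September 18, 2071 to September 18, 2102: 31 years, of which 7 contain a Feb 29 — 24×365 + 7×366 = 11322 days.
(2100 is not a leap year (divisible by 100 but not 400).)
September 2102: 30 − 18 = 12 days remain.
Then October (31), November (30), December (31), January (31): 31 + 30 + 31 + 31 = 123 days.
February 1–3, 2103: 3 days (2103 is not a leap year).
Residual: 138 days.
Total: 11460 days.
11460 mod 7 = 1, so 1 day before Saturday is Friday.

Friday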